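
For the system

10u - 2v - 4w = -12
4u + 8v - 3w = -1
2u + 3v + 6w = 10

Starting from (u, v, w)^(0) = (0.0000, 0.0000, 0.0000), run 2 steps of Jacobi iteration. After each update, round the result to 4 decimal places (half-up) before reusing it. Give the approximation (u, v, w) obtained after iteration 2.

Iteration 1:
  u = (-12 - (-2)·0.0000 - (-4)·0.0000) / (10) = -1.2000
  v = (-1 - (4)·0.0000 - (-3)·0.0000) / (8) = -0.1250
  w = (10 - (2)·0.0000 - (3)·0.0000) / (6) = 1.6667
Iteration 2:
  u = (-12 - (-2)·-0.1250 - (-4)·1.6667) / (10) = -0.5583
  v = (-1 - (4)·-1.2000 - (-3)·1.6667) / (8) = 1.1000
  w = (10 - (2)·-1.2000 - (3)·-0.1250) / (6) = 2.1292

(-0.5583, 1.1000, 2.1292)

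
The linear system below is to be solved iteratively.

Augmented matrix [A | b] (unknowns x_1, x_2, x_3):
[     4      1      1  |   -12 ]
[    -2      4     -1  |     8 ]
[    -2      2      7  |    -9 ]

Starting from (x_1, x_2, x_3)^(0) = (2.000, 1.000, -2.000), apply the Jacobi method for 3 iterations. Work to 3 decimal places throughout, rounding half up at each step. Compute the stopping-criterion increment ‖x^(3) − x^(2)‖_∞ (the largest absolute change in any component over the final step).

Iteration 1:
  x_1 = (-12 - (1)·1.000 - (1)·-2.000) / (4) = -2.750
  x_2 = (8 - (-2)·2.000 - (-1)·-2.000) / (4) = 2.500
  x_3 = (-9 - (-2)·2.000 - (2)·1.000) / (7) = -1.000
Iteration 2:
  x_1 = (-12 - (1)·2.500 - (1)·-1.000) / (4) = -3.375
  x_2 = (8 - (-2)·-2.750 - (-1)·-1.000) / (4) = 0.375
  x_3 = (-9 - (-2)·-2.750 - (2)·2.500) / (7) = -2.786
Iteration 3:
  x_1 = (-12 - (1)·0.375 - (1)·-2.786) / (4) = -2.397
  x_2 = (8 - (-2)·-3.375 - (-1)·-2.786) / (4) = -0.384
  x_3 = (-9 - (-2)·-3.375 - (2)·0.375) / (7) = -2.357
Change: (0.978, -0.759, 0.429) → max |·| = 0.978

0.978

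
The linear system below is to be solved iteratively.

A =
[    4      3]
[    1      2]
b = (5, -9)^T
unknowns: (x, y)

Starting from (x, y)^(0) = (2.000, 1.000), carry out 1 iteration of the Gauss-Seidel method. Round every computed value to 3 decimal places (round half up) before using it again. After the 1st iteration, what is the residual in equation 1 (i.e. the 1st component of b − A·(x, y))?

Iteration 1:
  x = (5 - (3)·1.000) / (4) = 0.500
  y = (-9 - (1)·0.500) / (2) = -4.750
Residual b − A·x = (17.250, 0.000)

17.250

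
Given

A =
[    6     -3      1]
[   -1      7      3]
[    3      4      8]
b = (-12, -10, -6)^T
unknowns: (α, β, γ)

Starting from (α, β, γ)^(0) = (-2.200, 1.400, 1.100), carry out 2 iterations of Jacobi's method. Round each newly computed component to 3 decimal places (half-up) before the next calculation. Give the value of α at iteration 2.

Iteration 1:
  α = (-12 - (-3)·1.400 - (1)·1.100) / (6) = -1.483
  β = (-10 - (-1)·-2.200 - (3)·1.100) / (7) = -2.214
  γ = (-6 - (3)·-2.200 - (4)·1.400) / (8) = -0.625
Iteration 2:
  α = (-12 - (-3)·-2.214 - (1)·-0.625) / (6) = -3.003
  β = (-10 - (-1)·-1.483 - (3)·-0.625) / (7) = -1.373
  γ = (-6 - (3)·-1.483 - (4)·-2.214) / (8) = 0.913

-3.003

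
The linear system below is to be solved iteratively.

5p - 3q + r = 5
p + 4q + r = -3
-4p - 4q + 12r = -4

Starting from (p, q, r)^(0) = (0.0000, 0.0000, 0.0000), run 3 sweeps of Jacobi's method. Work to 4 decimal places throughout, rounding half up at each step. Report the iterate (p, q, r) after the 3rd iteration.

Iteration 1:
  p = (5 - (-3)·0.0000 - (1)·0.0000) / (5) = 1.0000
  q = (-3 - (1)·0.0000 - (1)·0.0000) / (4) = -0.7500
  r = (-4 - (-4)·0.0000 - (-4)·0.0000) / (12) = -0.3333
Iteration 2:
  p = (5 - (-3)·-0.7500 - (1)·-0.3333) / (5) = 0.6167
  q = (-3 - (1)·1.0000 - (1)·-0.3333) / (4) = -0.9167
  r = (-4 - (-4)·1.0000 - (-4)·-0.7500) / (12) = -0.2500
Iteration 3:
  p = (5 - (-3)·-0.9167 - (1)·-0.2500) / (5) = 0.5000
  q = (-3 - (1)·0.6167 - (1)·-0.2500) / (4) = -0.8417
  r = (-4 - (-4)·0.6167 - (-4)·-0.9167) / (12) = -0.4333

(0.5000, -0.8417, -0.4333)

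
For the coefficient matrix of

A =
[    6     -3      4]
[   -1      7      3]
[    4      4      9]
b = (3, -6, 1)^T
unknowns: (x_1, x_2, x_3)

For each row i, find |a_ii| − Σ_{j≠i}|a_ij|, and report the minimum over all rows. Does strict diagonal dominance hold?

row 1: |6| − (3+4) = -1
row 2: |7| − (1+3) = 3
row 3: |9| − (4+4) = 1
minimum over rows = -1 → not strictly diagonally dominant

-1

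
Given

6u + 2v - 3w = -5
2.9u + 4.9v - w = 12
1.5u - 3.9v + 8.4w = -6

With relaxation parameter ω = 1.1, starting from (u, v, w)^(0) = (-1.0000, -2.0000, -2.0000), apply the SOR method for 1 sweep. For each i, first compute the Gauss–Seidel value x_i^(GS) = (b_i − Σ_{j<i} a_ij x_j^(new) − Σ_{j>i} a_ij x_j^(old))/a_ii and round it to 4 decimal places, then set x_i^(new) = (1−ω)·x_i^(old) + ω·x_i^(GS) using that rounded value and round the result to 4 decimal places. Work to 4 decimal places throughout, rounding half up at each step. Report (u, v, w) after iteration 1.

(-1.1834, 3.2153, 1.2889)

Iteration 1:
  u: GS value = (-5 - (2)·-2.0000 - (-3)·-2.0000) / (6) = -1.1667;  u ← (1−ω)·-1.0000 + ω·-1.1667 = -1.1834
  v: GS value = (12 - (2.9)·-1.1834 - (-1)·-2.0000) / (4.9) = 2.7412;  v ← (1−ω)·-2.0000 + ω·2.7412 = 3.2153
  w: GS value = (-6 - (1.5)·-1.1834 - (-3.9)·3.2153) / (8.4) = 0.9899;  w ← (1−ω)·-2.0000 + ω·0.9899 = 1.2889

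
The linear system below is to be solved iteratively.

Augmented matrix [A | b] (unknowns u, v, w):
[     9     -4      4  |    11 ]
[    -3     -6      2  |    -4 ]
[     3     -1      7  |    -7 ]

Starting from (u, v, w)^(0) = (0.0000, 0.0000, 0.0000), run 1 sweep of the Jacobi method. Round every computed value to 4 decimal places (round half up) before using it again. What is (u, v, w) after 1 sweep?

(1.2222, 0.6667, -1.0000)

Iteration 1:
  u = (11 - (-4)·0.0000 - (4)·0.0000) / (9) = 1.2222
  v = (-4 - (-3)·0.0000 - (2)·0.0000) / (-6) = 0.6667
  w = (-7 - (3)·0.0000 - (-1)·0.0000) / (7) = -1.0000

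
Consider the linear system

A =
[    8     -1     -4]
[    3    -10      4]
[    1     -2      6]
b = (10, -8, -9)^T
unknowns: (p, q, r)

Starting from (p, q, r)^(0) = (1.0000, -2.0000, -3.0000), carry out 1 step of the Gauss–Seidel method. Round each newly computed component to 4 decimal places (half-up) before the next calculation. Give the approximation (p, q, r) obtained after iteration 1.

Iteration 1:
  p = (10 - (-1)·-2.0000 - (-4)·-3.0000) / (8) = -0.5000
  q = (-8 - (3)·-0.5000 - (4)·-3.0000) / (-10) = -0.5500
  r = (-9 - (1)·-0.5000 - (-2)·-0.5500) / (6) = -1.6000

(-0.5000, -0.5500, -1.6000)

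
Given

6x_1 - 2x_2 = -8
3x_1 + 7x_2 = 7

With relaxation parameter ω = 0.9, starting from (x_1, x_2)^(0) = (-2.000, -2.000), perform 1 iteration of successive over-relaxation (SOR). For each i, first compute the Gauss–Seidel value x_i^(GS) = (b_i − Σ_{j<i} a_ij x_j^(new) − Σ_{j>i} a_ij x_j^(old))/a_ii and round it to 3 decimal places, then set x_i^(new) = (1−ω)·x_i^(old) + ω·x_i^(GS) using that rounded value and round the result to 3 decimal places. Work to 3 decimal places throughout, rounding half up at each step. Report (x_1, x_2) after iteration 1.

(-2.000, 1.471)

Iteration 1:
  x_1: GS value = (-8 - (-2)·-2.000) / (6) = -2.000;  x_1 ← (1−ω)·-2.000 + ω·-2.000 = -2.000
  x_2: GS value = (7 - (3)·-2.000) / (7) = 1.857;  x_2 ← (1−ω)·-2.000 + ω·1.857 = 1.471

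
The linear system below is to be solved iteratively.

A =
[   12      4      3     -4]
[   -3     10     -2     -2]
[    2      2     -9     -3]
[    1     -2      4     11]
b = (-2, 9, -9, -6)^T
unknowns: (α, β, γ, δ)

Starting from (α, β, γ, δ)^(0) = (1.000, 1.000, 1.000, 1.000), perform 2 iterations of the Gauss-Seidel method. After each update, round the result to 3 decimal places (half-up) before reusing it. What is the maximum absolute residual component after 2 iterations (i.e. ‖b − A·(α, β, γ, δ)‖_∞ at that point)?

0.571

Iteration 1:
  α = (-2 - (4)·1.000 - (3)·1.000 - (-4)·1.000) / (12) = -0.417
  β = (9 - (-3)·-0.417 - (-2)·1.000 - (-2)·1.000) / (10) = 1.175
  γ = (-9 - (2)·-0.417 - (2)·1.175 - (-3)·1.000) / (-9) = 0.835
  δ = (-6 - (1)·-0.417 - (-2)·1.175 - (4)·0.835) / (11) = -0.598
Iteration 2:
  α = (-2 - (4)·1.175 - (3)·0.835 - (-4)·-0.598) / (12) = -0.966
  β = (9 - (-3)·-0.966 - (-2)·0.835 - (-2)·-0.598) / (10) = 0.658
  γ = (-9 - (2)·-0.966 - (2)·0.658 - (-3)·-0.598) / (-9) = 1.131
  δ = (-6 - (1)·-0.966 - (-2)·0.658 - (4)·1.131) / (11) = -0.749
Residual b − A·x = (0.571, 0.286, -0.452, -0.003); ∞-norm = 0.571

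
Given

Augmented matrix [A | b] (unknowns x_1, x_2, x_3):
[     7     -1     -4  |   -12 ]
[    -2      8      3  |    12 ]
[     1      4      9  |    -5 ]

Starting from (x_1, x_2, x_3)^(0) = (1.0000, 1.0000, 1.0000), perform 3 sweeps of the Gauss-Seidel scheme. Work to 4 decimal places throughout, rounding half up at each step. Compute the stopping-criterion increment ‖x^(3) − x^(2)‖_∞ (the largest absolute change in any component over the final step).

Iteration 1:
  x_1 = (-12 - (-1)·1.0000 - (-4)·1.0000) / (7) = -1.0000
  x_2 = (12 - (-2)·-1.0000 - (3)·1.0000) / (8) = 0.8750
  x_3 = (-5 - (1)·-1.0000 - (4)·0.8750) / (9) = -0.8333
Iteration 2:
  x_1 = (-12 - (-1)·0.8750 - (-4)·-0.8333) / (7) = -2.0655
  x_2 = (12 - (-2)·-2.0655 - (3)·-0.8333) / (8) = 1.2961
  x_3 = (-5 - (1)·-2.0655 - (4)·1.2961) / (9) = -0.9021
Iteration 3:
  x_1 = (-12 - (-1)·1.2961 - (-4)·-0.9021) / (7) = -2.0446
  x_2 = (12 - (-2)·-2.0446 - (3)·-0.9021) / (8) = 1.3271
  x_3 = (-5 - (1)·-2.0446 - (4)·1.3271) / (9) = -0.9182
Change: (0.0209, 0.0310, -0.0161) → max |·| = 0.0310

0.0310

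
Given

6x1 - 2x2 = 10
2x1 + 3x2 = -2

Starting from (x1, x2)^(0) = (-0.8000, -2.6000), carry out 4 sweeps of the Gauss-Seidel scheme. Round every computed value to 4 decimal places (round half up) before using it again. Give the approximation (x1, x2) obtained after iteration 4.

Iteration 1:
  x1 = (10 - (-2)·-2.6000) / (6) = 0.8000
  x2 = (-2 - (2)·0.8000) / (3) = -1.2000
Iteration 2:
  x1 = (10 - (-2)·-1.2000) / (6) = 1.2667
  x2 = (-2 - (2)·1.2667) / (3) = -1.5111
Iteration 3:
  x1 = (10 - (-2)·-1.5111) / (6) = 1.1630
  x2 = (-2 - (2)·1.1630) / (3) = -1.4420
Iteration 4:
  x1 = (10 - (-2)·-1.4420) / (6) = 1.1860
  x2 = (-2 - (2)·1.1860) / (3) = -1.4573

(1.1860, -1.4573)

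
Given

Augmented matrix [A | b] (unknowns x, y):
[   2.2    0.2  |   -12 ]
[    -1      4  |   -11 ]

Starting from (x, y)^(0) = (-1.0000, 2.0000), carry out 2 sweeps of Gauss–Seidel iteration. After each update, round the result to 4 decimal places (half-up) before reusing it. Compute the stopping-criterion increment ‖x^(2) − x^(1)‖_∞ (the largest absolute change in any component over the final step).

0.5600

Iteration 1:
  x = (-12 - (0.2)·2.0000) / (2.2) = -5.6364
  y = (-11 - (-1)·-5.6364) / (4) = -4.1591
Iteration 2:
  x = (-12 - (0.2)·-4.1591) / (2.2) = -5.0764
  y = (-11 - (-1)·-5.0764) / (4) = -4.0191
Change: (0.5600, 0.1400) → max |·| = 0.5600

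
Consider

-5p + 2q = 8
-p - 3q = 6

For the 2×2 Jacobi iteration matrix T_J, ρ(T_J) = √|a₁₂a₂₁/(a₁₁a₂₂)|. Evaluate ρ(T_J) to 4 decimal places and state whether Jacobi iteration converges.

a₁₂a₂₁/(a₁₁a₂₂) = (2)·(-1) / ((-5)·(-3)) = -0.133333
ρ = √|-0.133333| = √0.133333 = 0.3651
ρ < 1, so Jacobi converges

0.3651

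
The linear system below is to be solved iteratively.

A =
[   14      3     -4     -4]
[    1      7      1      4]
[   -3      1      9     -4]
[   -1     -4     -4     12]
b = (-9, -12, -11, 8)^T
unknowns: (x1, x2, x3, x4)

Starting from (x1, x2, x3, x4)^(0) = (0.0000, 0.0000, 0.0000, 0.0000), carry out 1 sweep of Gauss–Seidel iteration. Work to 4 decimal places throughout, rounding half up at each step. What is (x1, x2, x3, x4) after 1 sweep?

Iteration 1:
  x1 = (-9 - (3)·0.0000 - (-4)·0.0000 - (-4)·0.0000) / (14) = -0.6429
  x2 = (-12 - (1)·-0.6429 - (1)·0.0000 - (4)·0.0000) / (7) = -1.6224
  x3 = (-11 - (-3)·-0.6429 - (1)·-1.6224 - (-4)·0.0000) / (9) = -1.2563
  x4 = (8 - (-1)·-0.6429 - (-4)·-1.6224 - (-4)·-1.2563) / (12) = -0.3465

(-0.6429, -1.6224, -1.2563, -0.3465)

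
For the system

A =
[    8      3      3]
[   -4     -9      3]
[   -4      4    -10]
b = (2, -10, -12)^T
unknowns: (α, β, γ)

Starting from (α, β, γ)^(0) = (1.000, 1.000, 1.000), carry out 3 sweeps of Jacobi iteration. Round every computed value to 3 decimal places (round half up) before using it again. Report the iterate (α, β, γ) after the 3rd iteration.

(-1.075, 1.967, 2.123)

Iteration 1:
  α = (2 - (3)·1.000 - (3)·1.000) / (8) = -0.500
  β = (-10 - (-4)·1.000 - (3)·1.000) / (-9) = 1.000
  γ = (-12 - (-4)·1.000 - (4)·1.000) / (-10) = 1.200
Iteration 2:
  α = (2 - (3)·1.000 - (3)·1.200) / (8) = -0.575
  β = (-10 - (-4)·-0.500 - (3)·1.200) / (-9) = 1.733
  γ = (-12 - (-4)·-0.500 - (4)·1.000) / (-10) = 1.800
Iteration 3:
  α = (2 - (3)·1.733 - (3)·1.800) / (8) = -1.075
  β = (-10 - (-4)·-0.575 - (3)·1.800) / (-9) = 1.967
  γ = (-12 - (-4)·-0.575 - (4)·1.733) / (-10) = 2.123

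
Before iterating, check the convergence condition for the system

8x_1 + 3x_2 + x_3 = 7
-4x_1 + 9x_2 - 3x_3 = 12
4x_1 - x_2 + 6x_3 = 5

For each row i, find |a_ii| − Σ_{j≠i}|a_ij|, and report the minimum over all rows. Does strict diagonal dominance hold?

row 1: |8| − (3+1) = 4
row 2: |9| − (4+3) = 2
row 3: |6| − (4+1) = 1
minimum over rows = 1 → strictly diagonally dominant (convergence guaranteed)

1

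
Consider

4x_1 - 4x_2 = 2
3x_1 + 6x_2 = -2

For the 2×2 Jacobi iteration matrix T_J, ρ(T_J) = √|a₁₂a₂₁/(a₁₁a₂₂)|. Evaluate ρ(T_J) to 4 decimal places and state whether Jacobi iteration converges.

0.7071

a₁₂a₂₁/(a₁₁a₂₂) = (-4)·(3) / ((4)·(6)) = -0.500000
ρ = √|-0.500000| = √0.500000 = 0.7071
ρ < 1, so Jacobi converges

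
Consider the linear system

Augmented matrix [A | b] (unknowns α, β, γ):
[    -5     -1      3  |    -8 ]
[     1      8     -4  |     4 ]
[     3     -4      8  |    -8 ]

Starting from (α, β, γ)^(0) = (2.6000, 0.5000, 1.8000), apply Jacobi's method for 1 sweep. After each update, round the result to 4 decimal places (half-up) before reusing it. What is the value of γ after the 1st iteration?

-1.7250

Iteration 1:
  α = (-8 - (-1)·0.5000 - (3)·1.8000) / (-5) = 2.5800
  β = (4 - (1)·2.6000 - (-4)·1.8000) / (8) = 1.0750
  γ = (-8 - (3)·2.6000 - (-4)·0.5000) / (8) = -1.7250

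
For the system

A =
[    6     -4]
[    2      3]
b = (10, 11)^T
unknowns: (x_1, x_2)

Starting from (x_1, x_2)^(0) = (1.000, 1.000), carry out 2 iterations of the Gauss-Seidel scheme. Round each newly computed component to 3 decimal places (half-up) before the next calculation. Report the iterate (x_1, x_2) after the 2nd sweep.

(3.074, 1.617)

Iteration 1:
  x_1 = (10 - (-4)·1.000) / (6) = 2.333
  x_2 = (11 - (2)·2.333) / (3) = 2.111
Iteration 2:
  x_1 = (10 - (-4)·2.111) / (6) = 3.074
  x_2 = (11 - (2)·3.074) / (3) = 1.617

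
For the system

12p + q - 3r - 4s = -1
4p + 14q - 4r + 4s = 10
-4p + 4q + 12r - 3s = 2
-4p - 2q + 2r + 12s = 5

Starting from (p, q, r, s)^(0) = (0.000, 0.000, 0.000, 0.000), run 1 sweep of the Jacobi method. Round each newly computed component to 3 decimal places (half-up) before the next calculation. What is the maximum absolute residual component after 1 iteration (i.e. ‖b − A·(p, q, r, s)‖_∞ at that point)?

1.941

Iteration 1:
  p = (-1 - (1)·0.000 - (-3)·0.000 - (-4)·0.000) / (12) = -0.083
  q = (10 - (4)·0.000 - (-4)·0.000 - (4)·0.000) / (14) = 0.714
  r = (2 - (-4)·0.000 - (4)·0.000 - (-3)·0.000) / (12) = 0.167
  s = (5 - (-4)·0.000 - (-2)·0.000 - (2)·0.000) / (12) = 0.417
Residual b − A·x = (1.451, -0.664, -1.941, 0.758); ∞-norm = 1.941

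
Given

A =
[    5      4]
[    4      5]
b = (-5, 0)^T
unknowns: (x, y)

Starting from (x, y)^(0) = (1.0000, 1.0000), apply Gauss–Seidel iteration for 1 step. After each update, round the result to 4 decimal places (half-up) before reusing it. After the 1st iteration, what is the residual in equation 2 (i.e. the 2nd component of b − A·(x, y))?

0.0000

Iteration 1:
  x = (-5 - (4)·1.0000) / (5) = -1.8000
  y = (0 - (4)·-1.8000) / (5) = 1.4400
Residual b − A·x = (-1.7600, 0.0000)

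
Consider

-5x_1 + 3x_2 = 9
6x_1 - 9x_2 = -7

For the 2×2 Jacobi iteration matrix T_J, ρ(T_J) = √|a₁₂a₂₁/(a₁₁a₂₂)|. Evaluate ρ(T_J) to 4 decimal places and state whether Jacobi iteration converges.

0.6325

a₁₂a₂₁/(a₁₁a₂₂) = (3)·(6) / ((-5)·(-9)) = 0.400000
ρ = √|0.400000| = √0.400000 = 0.6325
ρ < 1, so Jacobi converges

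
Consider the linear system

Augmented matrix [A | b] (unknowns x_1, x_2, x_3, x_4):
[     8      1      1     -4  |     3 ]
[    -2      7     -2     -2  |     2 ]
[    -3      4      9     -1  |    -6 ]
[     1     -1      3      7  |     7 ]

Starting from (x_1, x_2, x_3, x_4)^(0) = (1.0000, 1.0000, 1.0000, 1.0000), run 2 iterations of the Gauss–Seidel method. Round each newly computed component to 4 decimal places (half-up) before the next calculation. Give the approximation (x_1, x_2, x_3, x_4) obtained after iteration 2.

(1.0488, 0.7560, -0.4970, 1.1712)

Iteration 1:
  x_1 = (3 - (1)·1.0000 - (1)·1.0000 - (-4)·1.0000) / (8) = 0.6250
  x_2 = (2 - (-2)·0.6250 - (-2)·1.0000 - (-2)·1.0000) / (7) = 1.0357
  x_3 = (-6 - (-3)·0.6250 - (4)·1.0357 - (-1)·1.0000) / (9) = -0.8075
  x_4 = (7 - (1)·0.6250 - (-1)·1.0357 - (3)·-0.8075) / (7) = 1.4047
Iteration 2:
  x_1 = (3 - (1)·1.0357 - (1)·-0.8075 - (-4)·1.4047) / (8) = 1.0488
  x_2 = (2 - (-2)·1.0488 - (-2)·-0.8075 - (-2)·1.4047) / (7) = 0.7560
  x_3 = (-6 - (-3)·1.0488 - (4)·0.7560 - (-1)·1.4047) / (9) = -0.4970
  x_4 = (7 - (1)·1.0488 - (-1)·0.7560 - (3)·-0.4970) / (7) = 1.1712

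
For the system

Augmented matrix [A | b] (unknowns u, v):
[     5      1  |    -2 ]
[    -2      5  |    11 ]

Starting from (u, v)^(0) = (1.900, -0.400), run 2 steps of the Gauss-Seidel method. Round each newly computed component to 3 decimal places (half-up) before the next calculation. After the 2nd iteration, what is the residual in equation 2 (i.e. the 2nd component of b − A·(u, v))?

Iteration 1:
  u = (-2 - (1)·-0.400) / (5) = -0.320
  v = (11 - (-2)·-0.320) / (5) = 2.072
Iteration 2:
  u = (-2 - (1)·2.072) / (5) = -0.814
  v = (11 - (-2)·-0.814) / (5) = 1.874
Residual b − A·x = (0.196, 0.002)

0.002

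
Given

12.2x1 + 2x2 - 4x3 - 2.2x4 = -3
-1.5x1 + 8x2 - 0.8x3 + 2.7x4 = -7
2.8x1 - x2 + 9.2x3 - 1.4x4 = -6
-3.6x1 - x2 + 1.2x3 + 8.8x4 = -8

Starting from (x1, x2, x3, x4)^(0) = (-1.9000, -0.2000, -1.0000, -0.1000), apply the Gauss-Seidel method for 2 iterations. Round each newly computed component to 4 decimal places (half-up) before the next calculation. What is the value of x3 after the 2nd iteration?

Iteration 1:
  x1 = (-3 - (2)·-0.2000 - (-4)·-1.0000 - (-2.2)·-0.1000) / (12.2) = -0.5590
  x2 = (-7 - (-1.5)·-0.5590 - (-0.8)·-1.0000 - (2.7)·-0.1000) / (8) = -1.0461
  x3 = (-6 - (2.8)·-0.5590 - (-1)·-1.0461 - (-1.4)·-0.1000) / (9.2) = -0.6110
  x4 = (-8 - (-3.6)·-0.5590 - (-1)·-1.0461 - (1.2)·-0.6110) / (8.8) = -1.1733
Iteration 2:
  x1 = (-3 - (2)·-1.0461 - (-4)·-0.6110 - (-2.2)·-1.1733) / (12.2) = -0.4863
  x2 = (-7 - (-1.5)·-0.4863 - (-0.8)·-0.6110 - (2.7)·-1.1733) / (8) = -0.6313
  x3 = (-6 - (2.8)·-0.4863 - (-1)·-0.6313 - (-1.4)·-1.1733) / (9.2) = -0.7513
  x4 = (-8 - (-3.6)·-0.4863 - (-1)·-0.6313 - (1.2)·-0.7513) / (8.8) = -1.0773

-0.7513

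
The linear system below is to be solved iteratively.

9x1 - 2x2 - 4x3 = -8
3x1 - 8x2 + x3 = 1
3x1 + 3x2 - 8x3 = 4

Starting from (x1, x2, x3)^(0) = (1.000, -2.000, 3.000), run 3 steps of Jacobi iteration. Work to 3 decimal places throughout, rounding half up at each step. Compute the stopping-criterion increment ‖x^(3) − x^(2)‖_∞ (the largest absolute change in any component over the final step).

0.749

Iteration 1:
  x1 = (-8 - (-2)·-2.000 - (-4)·3.000) / (9) = 0.000
  x2 = (1 - (3)·1.000 - (1)·3.000) / (-8) = 0.625
  x3 = (4 - (3)·1.000 - (3)·-2.000) / (-8) = -0.875
Iteration 2:
  x1 = (-8 - (-2)·0.625 - (-4)·-0.875) / (9) = -1.139
  x2 = (1 - (3)·0.000 - (1)·-0.875) / (-8) = -0.234
  x3 = (4 - (3)·0.000 - (3)·0.625) / (-8) = -0.266
Iteration 3:
  x1 = (-8 - (-2)·-0.234 - (-4)·-0.266) / (9) = -1.059
  x2 = (1 - (3)·-1.139 - (1)·-0.266) / (-8) = -0.585
  x3 = (4 - (3)·-1.139 - (3)·-0.234) / (-8) = -1.015
Change: (0.080, -0.351, -0.749) → max |·| = 0.749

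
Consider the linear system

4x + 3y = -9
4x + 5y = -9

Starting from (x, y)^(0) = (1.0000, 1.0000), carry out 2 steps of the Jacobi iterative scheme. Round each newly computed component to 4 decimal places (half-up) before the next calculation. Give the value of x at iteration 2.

Iteration 1:
  x = (-9 - (3)·1.0000) / (4) = -3.0000
  y = (-9 - (4)·1.0000) / (5) = -2.6000
Iteration 2:
  x = (-9 - (3)·-2.6000) / (4) = -0.3000
  y = (-9 - (4)·-3.0000) / (5) = 0.6000

-0.3000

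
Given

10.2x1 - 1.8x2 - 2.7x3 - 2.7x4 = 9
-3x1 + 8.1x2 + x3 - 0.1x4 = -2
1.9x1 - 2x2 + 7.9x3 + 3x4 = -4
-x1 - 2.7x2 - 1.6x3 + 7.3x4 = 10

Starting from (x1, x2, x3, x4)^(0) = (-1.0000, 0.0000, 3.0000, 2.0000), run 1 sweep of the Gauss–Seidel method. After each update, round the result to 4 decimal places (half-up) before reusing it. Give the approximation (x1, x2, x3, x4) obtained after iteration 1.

Iteration 1:
  x1 = (9 - (-1.8)·0.0000 - (-2.7)·3.0000 - (-2.7)·2.0000) / (10.2) = 2.2059
  x2 = (-2 - (-3)·2.2059 - (1)·3.0000 - (-0.1)·2.0000) / (8.1) = 0.2244
  x3 = (-4 - (1.9)·2.2059 - (-2)·0.2244 - (3)·2.0000) / (7.9) = -1.7395
  x4 = (10 - (-1)·2.2059 - (-2.7)·0.2244 - (-1.6)·-1.7395) / (7.3) = 1.3738

(2.2059, 0.2244, -1.7395, 1.3738)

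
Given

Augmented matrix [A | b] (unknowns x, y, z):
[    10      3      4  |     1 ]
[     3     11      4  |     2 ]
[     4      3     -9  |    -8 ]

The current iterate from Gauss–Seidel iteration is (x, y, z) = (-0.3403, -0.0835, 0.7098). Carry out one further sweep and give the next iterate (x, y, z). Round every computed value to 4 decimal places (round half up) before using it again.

(-0.1589, -0.0330, 0.8073)

One sweep:
  x = (1 - (3)·-0.0835 - (4)·0.7098) / (10) = -0.1589
  y = (2 - (3)·-0.1589 - (4)·0.7098) / (11) = -0.0330
  z = (-8 - (4)·-0.1589 - (3)·-0.0330) / (-9) = 0.8073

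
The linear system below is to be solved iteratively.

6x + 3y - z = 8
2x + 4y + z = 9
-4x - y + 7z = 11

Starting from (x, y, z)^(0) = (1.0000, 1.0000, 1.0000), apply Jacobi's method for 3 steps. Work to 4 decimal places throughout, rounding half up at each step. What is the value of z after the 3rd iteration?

2.2908

Iteration 1:
  x = (8 - (3)·1.0000 - (-1)·1.0000) / (6) = 1.0000
  y = (9 - (2)·1.0000 - (1)·1.0000) / (4) = 1.5000
  z = (11 - (-4)·1.0000 - (-1)·1.0000) / (7) = 2.2857
Iteration 2:
  x = (8 - (3)·1.5000 - (-1)·2.2857) / (6) = 0.9643
  y = (9 - (2)·1.0000 - (1)·2.2857) / (4) = 1.1786
  z = (11 - (-4)·1.0000 - (-1)·1.5000) / (7) = 2.3571
Iteration 3:
  x = (8 - (3)·1.1786 - (-1)·2.3571) / (6) = 1.1369
  y = (9 - (2)·0.9643 - (1)·2.3571) / (4) = 1.1786
  z = (11 - (-4)·0.9643 - (-1)·1.1786) / (7) = 2.2908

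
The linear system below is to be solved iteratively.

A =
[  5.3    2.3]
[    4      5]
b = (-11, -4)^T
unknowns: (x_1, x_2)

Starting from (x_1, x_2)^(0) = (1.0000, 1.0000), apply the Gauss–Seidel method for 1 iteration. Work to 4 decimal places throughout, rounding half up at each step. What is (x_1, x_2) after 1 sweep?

Iteration 1:
  x_1 = (-11 - (2.3)·1.0000) / (5.3) = -2.5094
  x_2 = (-4 - (4)·-2.5094) / (5) = 1.2075

(-2.5094, 1.2075)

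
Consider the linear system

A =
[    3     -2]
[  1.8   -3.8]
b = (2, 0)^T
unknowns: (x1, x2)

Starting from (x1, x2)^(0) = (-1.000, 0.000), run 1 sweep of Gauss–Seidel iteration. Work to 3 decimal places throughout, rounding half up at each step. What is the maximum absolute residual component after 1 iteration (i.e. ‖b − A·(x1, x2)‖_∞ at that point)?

Iteration 1:
  x1 = (2 - (-2)·0.000) / (3) = 0.667
  x2 = (0 - (1.8)·0.667) / (-3.8) = 0.316
Residual b − A·x = (0.631, 0.000); ∞-norm = 0.631

0.631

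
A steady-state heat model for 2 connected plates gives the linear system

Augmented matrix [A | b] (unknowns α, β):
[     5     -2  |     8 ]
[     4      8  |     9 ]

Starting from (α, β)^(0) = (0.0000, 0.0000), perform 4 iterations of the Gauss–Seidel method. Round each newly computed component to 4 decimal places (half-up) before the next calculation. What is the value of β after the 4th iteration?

0.2704

Iteration 1:
  α = (8 - (-2)·0.0000) / (5) = 1.6000
  β = (9 - (4)·1.6000) / (8) = 0.3250
Iteration 2:
  α = (8 - (-2)·0.3250) / (5) = 1.7300
  β = (9 - (4)·1.7300) / (8) = 0.2600
Iteration 3:
  α = (8 - (-2)·0.2600) / (5) = 1.7040
  β = (9 - (4)·1.7040) / (8) = 0.2730
Iteration 4:
  α = (8 - (-2)·0.2730) / (5) = 1.7092
  β = (9 - (4)·1.7092) / (8) = 0.2704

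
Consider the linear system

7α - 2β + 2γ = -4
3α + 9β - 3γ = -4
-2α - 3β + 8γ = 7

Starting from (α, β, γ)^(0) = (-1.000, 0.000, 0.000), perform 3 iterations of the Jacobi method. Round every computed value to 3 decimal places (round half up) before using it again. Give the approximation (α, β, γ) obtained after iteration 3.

Iteration 1:
  α = (-4 - (-2)·0.000 - (2)·0.000) / (7) = -0.571
  β = (-4 - (3)·-1.000 - (-3)·0.000) / (9) = -0.111
  γ = (7 - (-2)·-1.000 - (-3)·0.000) / (8) = 0.625
Iteration 2:
  α = (-4 - (-2)·-0.111 - (2)·0.625) / (7) = -0.782
  β = (-4 - (3)·-0.571 - (-3)·0.625) / (9) = -0.046
  γ = (7 - (-2)·-0.571 - (-3)·-0.111) / (8) = 0.691
Iteration 3:
  α = (-4 - (-2)·-0.046 - (2)·0.691) / (7) = -0.782
  β = (-4 - (3)·-0.782 - (-3)·0.691) / (9) = 0.047
  γ = (7 - (-2)·-0.782 - (-3)·-0.046) / (8) = 0.662

(-0.782, 0.047, 0.662)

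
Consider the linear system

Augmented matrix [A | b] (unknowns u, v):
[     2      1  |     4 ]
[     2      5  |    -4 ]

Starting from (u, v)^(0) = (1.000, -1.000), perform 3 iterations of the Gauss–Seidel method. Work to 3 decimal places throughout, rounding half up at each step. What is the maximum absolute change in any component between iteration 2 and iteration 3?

0.080

Iteration 1:
  u = (4 - (1)·-1.000) / (2) = 2.500
  v = (-4 - (2)·2.500) / (5) = -1.800
Iteration 2:
  u = (4 - (1)·-1.800) / (2) = 2.900
  v = (-4 - (2)·2.900) / (5) = -1.960
Iteration 3:
  u = (4 - (1)·-1.960) / (2) = 2.980
  v = (-4 - (2)·2.980) / (5) = -1.992
Change: (0.080, -0.032) → max |·| = 0.080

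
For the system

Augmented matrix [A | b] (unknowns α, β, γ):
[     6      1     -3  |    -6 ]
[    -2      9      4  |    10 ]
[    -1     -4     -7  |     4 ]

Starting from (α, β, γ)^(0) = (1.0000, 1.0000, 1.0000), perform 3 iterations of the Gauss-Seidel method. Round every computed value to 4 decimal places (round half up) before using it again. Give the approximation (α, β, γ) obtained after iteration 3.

(-1.6905, 1.1822, -1.0055)

Iteration 1:
  α = (-6 - (1)·1.0000 - (-3)·1.0000) / (6) = -0.6667
  β = (10 - (-2)·-0.6667 - (4)·1.0000) / (9) = 0.5185
  γ = (4 - (-1)·-0.6667 - (-4)·0.5185) / (-7) = -0.7725
Iteration 2:
  α = (-6 - (1)·0.5185 - (-3)·-0.7725) / (6) = -1.4727
  β = (10 - (-2)·-1.4727 - (4)·-0.7725) / (9) = 1.1272
  γ = (4 - (-1)·-1.4727 - (-4)·1.1272) / (-7) = -1.0052
Iteration 3:
  α = (-6 - (1)·1.1272 - (-3)·-1.0052) / (6) = -1.6905
  β = (10 - (-2)·-1.6905 - (4)·-1.0052) / (9) = 1.1822
  γ = (4 - (-1)·-1.6905 - (-4)·1.1822) / (-7) = -1.0055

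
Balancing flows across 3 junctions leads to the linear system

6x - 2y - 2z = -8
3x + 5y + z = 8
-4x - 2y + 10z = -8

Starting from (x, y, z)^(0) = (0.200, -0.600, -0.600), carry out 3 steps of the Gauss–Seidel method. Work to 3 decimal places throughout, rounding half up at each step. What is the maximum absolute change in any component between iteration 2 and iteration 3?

0.080

Iteration 1:
  x = (-8 - (-2)·-0.600 - (-2)·-0.600) / (6) = -1.733
  y = (8 - (3)·-1.733 - (1)·-0.600) / (5) = 2.760
  z = (-8 - (-4)·-1.733 - (-2)·2.760) / (10) = -0.941
Iteration 2:
  x = (-8 - (-2)·2.760 - (-2)·-0.941) / (6) = -0.727
  y = (8 - (3)·-0.727 - (1)·-0.941) / (5) = 2.224
  z = (-8 - (-4)·-0.727 - (-2)·2.224) / (10) = -0.646
Iteration 3:
  x = (-8 - (-2)·2.224 - (-2)·-0.646) / (6) = -0.807
  y = (8 - (3)·-0.807 - (1)·-0.646) / (5) = 2.213
  z = (-8 - (-4)·-0.807 - (-2)·2.213) / (10) = -0.680
Change: (-0.080, -0.011, -0.034) → max |·| = 0.080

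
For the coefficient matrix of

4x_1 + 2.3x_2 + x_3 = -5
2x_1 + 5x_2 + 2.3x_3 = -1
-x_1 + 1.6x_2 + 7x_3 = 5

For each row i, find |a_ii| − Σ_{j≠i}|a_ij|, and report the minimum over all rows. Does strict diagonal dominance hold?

row 1: |4| − (2.3+1) = 0.7
row 2: |5| − (2+2.3) = 0.7
row 3: |7| − (1+1.6) = 4.4
minimum over rows = 0.7 → strictly diagonally dominant (convergence guaranteed)

0.7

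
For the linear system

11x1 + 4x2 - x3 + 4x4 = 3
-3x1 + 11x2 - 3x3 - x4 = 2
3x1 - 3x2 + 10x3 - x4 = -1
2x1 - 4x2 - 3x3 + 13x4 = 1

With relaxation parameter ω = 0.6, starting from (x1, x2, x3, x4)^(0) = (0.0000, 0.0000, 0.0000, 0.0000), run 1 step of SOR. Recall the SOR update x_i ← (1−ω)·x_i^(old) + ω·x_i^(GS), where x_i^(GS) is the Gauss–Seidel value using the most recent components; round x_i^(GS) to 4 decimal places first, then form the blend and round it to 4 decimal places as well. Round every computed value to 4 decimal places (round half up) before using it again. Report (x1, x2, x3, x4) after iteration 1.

(0.1636, 0.1358, -0.0650, 0.0471)

Iteration 1:
  x1: GS value = (3 - (4)·0.0000 - (-1)·0.0000 - (4)·0.0000) / (11) = 0.2727;  x1 ← (1−ω)·0.0000 + ω·0.2727 = 0.1636
  x2: GS value = (2 - (-3)·0.1636 - (-3)·0.0000 - (-1)·0.0000) / (11) = 0.2264;  x2 ← (1−ω)·0.0000 + ω·0.2264 = 0.1358
  x3: GS value = (-1 - (3)·0.1636 - (-3)·0.1358 - (-1)·0.0000) / (10) = -0.1083;  x3 ← (1−ω)·0.0000 + ω·-0.1083 = -0.0650
  x4: GS value = (1 - (2)·0.1636 - (-4)·0.1358 - (-3)·-0.0650) / (13) = 0.0785;  x4 ← (1−ω)·0.0000 + ω·0.0785 = 0.0471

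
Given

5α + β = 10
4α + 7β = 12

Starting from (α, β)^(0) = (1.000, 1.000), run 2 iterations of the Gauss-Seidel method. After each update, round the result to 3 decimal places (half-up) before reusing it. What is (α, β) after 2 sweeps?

(1.863, 0.650)

Iteration 1:
  α = (10 - (1)·1.000) / (5) = 1.800
  β = (12 - (4)·1.800) / (7) = 0.686
Iteration 2:
  α = (10 - (1)·0.686) / (5) = 1.863
  β = (12 - (4)·1.863) / (7) = 0.650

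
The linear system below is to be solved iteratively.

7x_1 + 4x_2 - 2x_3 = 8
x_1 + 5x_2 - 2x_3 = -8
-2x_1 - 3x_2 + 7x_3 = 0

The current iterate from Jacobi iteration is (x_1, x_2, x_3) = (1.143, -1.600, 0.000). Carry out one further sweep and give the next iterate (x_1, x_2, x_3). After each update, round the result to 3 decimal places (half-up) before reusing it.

One sweep:
  x_1 = (8 - (4)·-1.600 - (-2)·0.000) / (7) = 2.057
  x_2 = (-8 - (1)·1.143 - (-2)·0.000) / (5) = -1.829
  x_3 = (0 - (-2)·1.143 - (-3)·-1.600) / (7) = -0.359

(2.057, -1.829, -0.359)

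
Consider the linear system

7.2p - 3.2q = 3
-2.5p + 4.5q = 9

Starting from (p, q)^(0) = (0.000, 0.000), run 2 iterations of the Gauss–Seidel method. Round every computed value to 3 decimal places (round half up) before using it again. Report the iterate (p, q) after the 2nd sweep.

(1.409, 2.783)

Iteration 1:
  p = (3 - (-3.2)·0.000) / (7.2) = 0.417
  q = (9 - (-2.5)·0.417) / (4.5) = 2.232
Iteration 2:
  p = (3 - (-3.2)·2.232) / (7.2) = 1.409
  q = (9 - (-2.5)·1.409) / (4.5) = 2.783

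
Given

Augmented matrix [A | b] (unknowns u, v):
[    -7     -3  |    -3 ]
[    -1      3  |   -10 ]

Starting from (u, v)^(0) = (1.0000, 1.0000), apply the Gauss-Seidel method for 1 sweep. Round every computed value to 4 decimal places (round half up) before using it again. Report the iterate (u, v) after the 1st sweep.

(0.0000, -3.3333)

Iteration 1:
  u = (-3 - (-3)·1.0000) / (-7) = 0.0000
  v = (-10 - (-1)·0.0000) / (3) = -3.3333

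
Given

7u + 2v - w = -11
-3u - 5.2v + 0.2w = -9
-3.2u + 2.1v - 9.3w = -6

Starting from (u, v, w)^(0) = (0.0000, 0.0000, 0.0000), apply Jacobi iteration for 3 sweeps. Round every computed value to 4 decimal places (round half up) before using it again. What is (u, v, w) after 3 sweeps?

(-2.1068, 2.9301, 1.9255)

Iteration 1:
  u = (-11 - (2)·0.0000 - (-1)·0.0000) / (7) = -1.5714
  v = (-9 - (-3)·0.0000 - (0.2)·0.0000) / (-5.2) = 1.7308
  w = (-6 - (-3.2)·0.0000 - (2.1)·0.0000) / (-9.3) = 0.6452
Iteration 2:
  u = (-11 - (2)·1.7308 - (-1)·0.6452) / (7) = -1.9738
  v = (-9 - (-3)·-1.5714 - (0.2)·0.6452) / (-5.2) = 2.6622
  w = (-6 - (-3.2)·-1.5714 - (2.1)·1.7308) / (-9.3) = 1.5767
Iteration 3:
  u = (-11 - (2)·2.6622 - (-1)·1.5767) / (7) = -2.1068
  v = (-9 - (-3)·-1.9738 - (0.2)·1.5767) / (-5.2) = 2.9301
  w = (-6 - (-3.2)·-1.9738 - (2.1)·2.6622) / (-9.3) = 1.9255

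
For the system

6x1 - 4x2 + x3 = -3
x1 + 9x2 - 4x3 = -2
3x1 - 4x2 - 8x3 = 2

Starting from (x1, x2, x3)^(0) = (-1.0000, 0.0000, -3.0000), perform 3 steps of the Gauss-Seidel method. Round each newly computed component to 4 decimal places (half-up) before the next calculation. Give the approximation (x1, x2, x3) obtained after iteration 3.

Iteration 1:
  x1 = (-3 - (-4)·0.0000 - (1)·-3.0000) / (6) = 0.0000
  x2 = (-2 - (1)·0.0000 - (-4)·-3.0000) / (9) = -1.5556
  x3 = (2 - (3)·0.0000 - (-4)·-1.5556) / (-8) = 0.5278
Iteration 2:
  x1 = (-3 - (-4)·-1.5556 - (1)·0.5278) / (6) = -1.6250
  x2 = (-2 - (1)·-1.6250 - (-4)·0.5278) / (9) = 0.1929
  x3 = (2 - (3)·-1.6250 - (-4)·0.1929) / (-8) = -0.9558
Iteration 3:
  x1 = (-3 - (-4)·0.1929 - (1)·-0.9558) / (6) = -0.2121
  x2 = (-2 - (1)·-0.2121 - (-4)·-0.9558) / (9) = -0.6235
  x3 = (2 - (3)·-0.2121 - (-4)·-0.6235) / (-8) = -0.0178

(-0.2121, -0.6235, -0.0178)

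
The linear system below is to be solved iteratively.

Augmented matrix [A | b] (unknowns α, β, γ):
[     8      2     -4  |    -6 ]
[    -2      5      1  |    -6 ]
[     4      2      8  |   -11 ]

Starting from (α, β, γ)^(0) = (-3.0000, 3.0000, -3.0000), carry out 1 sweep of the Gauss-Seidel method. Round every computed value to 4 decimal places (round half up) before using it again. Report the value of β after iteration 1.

-1.8000

Iteration 1:
  α = (-6 - (2)·3.0000 - (-4)·-3.0000) / (8) = -3.0000
  β = (-6 - (-2)·-3.0000 - (1)·-3.0000) / (5) = -1.8000
  γ = (-11 - (4)·-3.0000 - (2)·-1.8000) / (8) = 0.5750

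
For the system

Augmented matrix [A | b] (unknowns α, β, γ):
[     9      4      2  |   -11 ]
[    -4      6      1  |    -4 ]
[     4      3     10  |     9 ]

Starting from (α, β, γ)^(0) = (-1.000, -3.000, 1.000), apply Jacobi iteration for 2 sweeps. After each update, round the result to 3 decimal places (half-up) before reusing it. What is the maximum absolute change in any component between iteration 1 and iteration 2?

0.933

Iteration 1:
  α = (-11 - (4)·-3.000 - (2)·1.000) / (9) = -0.111
  β = (-4 - (-4)·-1.000 - (1)·1.000) / (6) = -1.500
  γ = (9 - (4)·-1.000 - (3)·-3.000) / (10) = 2.200
Iteration 2:
  α = (-11 - (4)·-1.500 - (2)·2.200) / (9) = -1.044
  β = (-4 - (-4)·-0.111 - (1)·2.200) / (6) = -1.107
  γ = (9 - (4)·-0.111 - (3)·-1.500) / (10) = 1.394
Change: (-0.933, 0.393, -0.806) → max |·| = 0.933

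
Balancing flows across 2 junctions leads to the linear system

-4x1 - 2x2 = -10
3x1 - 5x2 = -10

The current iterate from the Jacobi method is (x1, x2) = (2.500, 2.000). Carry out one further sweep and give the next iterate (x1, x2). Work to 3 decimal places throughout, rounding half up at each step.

(1.500, 3.500)

One sweep:
  x1 = (-10 - (-2)·2.000) / (-4) = 1.500
  x2 = (-10 - (3)·2.500) / (-5) = 3.500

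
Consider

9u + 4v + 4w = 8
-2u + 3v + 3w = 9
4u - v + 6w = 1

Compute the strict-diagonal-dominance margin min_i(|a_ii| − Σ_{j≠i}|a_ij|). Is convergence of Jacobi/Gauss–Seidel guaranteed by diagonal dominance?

-2

row 1: |9| − (4+4) = 1
row 2: |3| − (2+3) = -2
row 3: |6| − (4+1) = 1
minimum over rows = -2 → not strictly diagonally dominant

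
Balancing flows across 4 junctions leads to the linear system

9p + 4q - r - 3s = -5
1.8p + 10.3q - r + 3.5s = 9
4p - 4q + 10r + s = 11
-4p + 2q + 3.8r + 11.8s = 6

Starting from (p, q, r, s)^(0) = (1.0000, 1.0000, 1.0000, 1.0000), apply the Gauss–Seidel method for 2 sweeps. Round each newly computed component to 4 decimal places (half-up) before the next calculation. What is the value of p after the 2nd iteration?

-0.8079

Iteration 1:
  p = (-5 - (4)·1.0000 - (-1)·1.0000 - (-3)·1.0000) / (9) = -0.5556
  q = (9 - (1.8)·-0.5556 - (-1)·1.0000 - (3.5)·1.0000) / (10.3) = 0.7282
  r = (11 - (4)·-0.5556 - (-4)·0.7282 - (1)·1.0000) / (10) = 1.5135
  s = (6 - (-4)·-0.5556 - (2)·0.7282 - (3.8)·1.5135) / (11.8) = -0.2907
Iteration 2:
  p = (-5 - (4)·0.7282 - (-1)·1.5135 - (-3)·-0.2907) / (9) = -0.8079
  q = (9 - (1.8)·-0.8079 - (-1)·1.5135 - (3.5)·-0.2907) / (10.3) = 1.2607
  r = (11 - (4)·-0.8079 - (-4)·1.2607 - (1)·-0.2907) / (10) = 1.9565
  s = (6 - (-4)·-0.8079 - (2)·1.2607 - (3.8)·1.9565) / (11.8) = -0.6091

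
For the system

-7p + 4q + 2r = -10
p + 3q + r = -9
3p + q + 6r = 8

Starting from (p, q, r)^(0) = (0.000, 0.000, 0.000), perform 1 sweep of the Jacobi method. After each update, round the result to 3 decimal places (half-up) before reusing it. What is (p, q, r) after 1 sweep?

Iteration 1:
  p = (-10 - (4)·0.000 - (2)·0.000) / (-7) = 1.429
  q = (-9 - (1)·0.000 - (1)·0.000) / (3) = -3.000
  r = (8 - (3)·0.000 - (1)·0.000) / (6) = 1.333

(1.429, -3.000, 1.333)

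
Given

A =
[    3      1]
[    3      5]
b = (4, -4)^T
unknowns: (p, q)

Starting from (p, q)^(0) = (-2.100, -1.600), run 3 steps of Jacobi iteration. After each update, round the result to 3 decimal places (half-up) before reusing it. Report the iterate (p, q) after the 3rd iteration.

(1.973, -1.508)

Iteration 1:
  p = (4 - (1)·-1.600) / (3) = 1.867
  q = (-4 - (3)·-2.100) / (5) = 0.460
Iteration 2:
  p = (4 - (1)·0.460) / (3) = 1.180
  q = (-4 - (3)·1.867) / (5) = -1.920
Iteration 3:
  p = (4 - (1)·-1.920) / (3) = 1.973
  q = (-4 - (3)·1.180) / (5) = -1.508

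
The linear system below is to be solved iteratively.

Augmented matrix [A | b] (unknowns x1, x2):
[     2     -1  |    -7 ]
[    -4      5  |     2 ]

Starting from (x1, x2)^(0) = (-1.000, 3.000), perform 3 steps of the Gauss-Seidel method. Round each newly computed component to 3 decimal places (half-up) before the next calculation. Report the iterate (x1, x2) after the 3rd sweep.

Iteration 1:
  x1 = (-7 - (-1)·3.000) / (2) = -2.000
  x2 = (2 - (-4)·-2.000) / (5) = -1.200
Iteration 2:
  x1 = (-7 - (-1)·-1.200) / (2) = -4.100
  x2 = (2 - (-4)·-4.100) / (5) = -2.880
Iteration 3:
  x1 = (-7 - (-1)·-2.880) / (2) = -4.940
  x2 = (2 - (-4)·-4.940) / (5) = -3.552

(-4.940, -3.552)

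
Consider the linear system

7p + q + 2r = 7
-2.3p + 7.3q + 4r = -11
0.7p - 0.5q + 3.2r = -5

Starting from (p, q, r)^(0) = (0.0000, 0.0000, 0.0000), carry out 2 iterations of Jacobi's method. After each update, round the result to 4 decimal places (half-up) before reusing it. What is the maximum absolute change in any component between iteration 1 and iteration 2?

Iteration 1:
  p = (7 - (1)·0.0000 - (2)·0.0000) / (7) = 1.0000
  q = (-11 - (-2.3)·0.0000 - (4)·0.0000) / (7.3) = -1.5068
  r = (-5 - (0.7)·0.0000 - (-0.5)·0.0000) / (3.2) = -1.5625
Iteration 2:
  p = (7 - (1)·-1.5068 - (2)·-1.5625) / (7) = 1.6617
  q = (-11 - (-2.3)·1.0000 - (4)·-1.5625) / (7.3) = -0.3356
  r = (-5 - (0.7)·1.0000 - (-0.5)·-1.5068) / (3.2) = -2.0167
Change: (0.6617, 1.1712, -0.4542) → max |·| = 1.1712

1.1712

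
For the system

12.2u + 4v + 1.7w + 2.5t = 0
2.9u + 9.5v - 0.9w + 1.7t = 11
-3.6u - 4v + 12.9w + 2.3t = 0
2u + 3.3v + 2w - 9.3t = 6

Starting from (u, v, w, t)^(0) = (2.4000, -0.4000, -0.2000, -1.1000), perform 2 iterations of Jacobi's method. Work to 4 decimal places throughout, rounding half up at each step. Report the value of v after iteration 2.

1.1670

Iteration 1:
  u = (0 - (4)·-0.4000 - (1.7)·-0.2000 - (2.5)·-1.1000) / (12.2) = 0.3844
  v = (11 - (2.9)·2.4000 - (-0.9)·-0.2000 - (1.7)·-1.1000) / (9.5) = 0.6032
  w = (0 - (-3.6)·2.4000 - (-4)·-0.4000 - (2.3)·-1.1000) / (12.9) = 0.7419
  t = (6 - (2)·2.4000 - (3.3)·-0.4000 - (2)·-0.2000) / (-9.3) = -0.3140
Iteration 2:
  u = (0 - (4)·0.6032 - (1.7)·0.7419 - (2.5)·-0.3140) / (12.2) = -0.2368
  v = (11 - (2.9)·0.3844 - (-0.9)·0.7419 - (1.7)·-0.3140) / (9.5) = 1.1670
  w = (0 - (-3.6)·0.3844 - (-4)·0.6032 - (2.3)·-0.3140) / (12.9) = 0.3503
  t = (6 - (2)·0.3844 - (3.3)·0.6032 - (2)·0.7419) / (-9.3) = -0.1889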